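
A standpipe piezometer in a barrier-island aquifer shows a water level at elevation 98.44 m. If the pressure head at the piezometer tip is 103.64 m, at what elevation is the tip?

z ≈ -5.20 m

z = h − ψ = 98.44 − 103.64 = -5.20 m.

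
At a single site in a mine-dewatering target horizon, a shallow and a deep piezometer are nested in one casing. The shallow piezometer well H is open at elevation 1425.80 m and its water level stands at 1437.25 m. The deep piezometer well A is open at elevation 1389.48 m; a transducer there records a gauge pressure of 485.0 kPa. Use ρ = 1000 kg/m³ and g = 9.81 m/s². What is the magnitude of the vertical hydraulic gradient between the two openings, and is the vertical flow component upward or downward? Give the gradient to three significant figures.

|i_v| ≈ 0.0460; vertical flow is upward

Total head at well H: h = 1437.25 m (water level in the standpipe).
Pressure head at well A: ψ = P/(ρg) = 485.0×1000 / (1000 × 9.81) = 49.44 m.
Total head at well A: h = z + ψ = 1389.48 + 49.44 = 1438.92 m.
Δh = h(well H) − h(well A) = 1437.25 − 1438.92 = -1.67 m.
Vertical separation Δz = 1425.80 − 1389.48 = 36.32 m.
|i_v| = |Δh| / Δz = 1.67 / 36.32 = 0.0460.
Head is higher in the deep piezometer, so vertical flow is upward (discharge condition).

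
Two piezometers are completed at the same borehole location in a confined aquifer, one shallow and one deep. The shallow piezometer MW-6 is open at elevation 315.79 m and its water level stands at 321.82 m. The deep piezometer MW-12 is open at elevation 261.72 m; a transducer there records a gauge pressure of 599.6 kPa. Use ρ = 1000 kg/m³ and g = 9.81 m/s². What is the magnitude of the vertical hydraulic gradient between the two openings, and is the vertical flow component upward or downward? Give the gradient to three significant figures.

Total head at MW-6: h = 321.82 m (water level in the standpipe).
Pressure head at MW-12: ψ = P/(ρg) = 599.6×1000 / (1000 × 9.81) = 61.12 m.
Total head at MW-12: h = z + ψ = 261.72 + 61.12 = 322.84 m.
Δh = h(MW-6) − h(MW-12) = 321.82 − 322.84 = -1.02 m.
Vertical separation Δz = 315.79 − 261.72 = 54.07 m.
|i_v| = |Δh| / Δz = 1.02 / 54.07 = 0.0189.
Head is higher in the deep piezometer, so vertical flow is upward (discharge condition).

|i_v| ≈ 0.0189; vertical flow is upward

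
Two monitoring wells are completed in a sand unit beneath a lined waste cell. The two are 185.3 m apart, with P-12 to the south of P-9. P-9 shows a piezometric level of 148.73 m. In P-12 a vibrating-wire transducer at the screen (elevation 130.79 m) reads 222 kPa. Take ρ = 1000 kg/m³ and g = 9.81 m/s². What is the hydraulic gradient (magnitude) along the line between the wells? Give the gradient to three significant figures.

i ≈ 0.0253

Total head at P-9: h = 148.73 m (water level in the piezometer is the total head).
Pressure head at P-12: ψ = P/(ρg) = 222×1000 / (1000 × 9.81) = 22.63 m.
Total head at P-12: h = z + ψ = 130.79 + 22.63 = 153.42 m.
Head difference: h(P-9) − h(P-12) = 148.73 − 153.42 = -4.69 m.
Hydraulic gradient: i = |Δh| / L = 4.69 / 185.3 = 0.0253.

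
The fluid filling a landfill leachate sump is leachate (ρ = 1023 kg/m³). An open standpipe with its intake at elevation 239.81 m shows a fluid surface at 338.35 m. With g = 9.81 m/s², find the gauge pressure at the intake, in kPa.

Pressure head ψ = h − z = 338.35 − 239.81 = 98.54 m.
P = ρgψ = 1023 × 9.81 × 98.54 = 988911 Pa ≈ 989 kPa.

P ≈ 989 kPa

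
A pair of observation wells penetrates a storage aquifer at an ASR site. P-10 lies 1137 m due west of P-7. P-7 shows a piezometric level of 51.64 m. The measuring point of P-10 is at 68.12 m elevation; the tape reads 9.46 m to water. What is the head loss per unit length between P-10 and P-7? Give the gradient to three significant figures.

Total head at P-7: h = 51.64 m (water level in the piezometer is the total head).
Total head at P-10: h = 68.12 − 9.46 = 58.66 m.
Head difference: h(P-7) − h(P-10) = 51.64 − 58.66 = -7.02 m.
Hydraulic gradient: i = |Δh| / L = 7.02 / 1137 = 0.00617.

i ≈ 0.00617 m/m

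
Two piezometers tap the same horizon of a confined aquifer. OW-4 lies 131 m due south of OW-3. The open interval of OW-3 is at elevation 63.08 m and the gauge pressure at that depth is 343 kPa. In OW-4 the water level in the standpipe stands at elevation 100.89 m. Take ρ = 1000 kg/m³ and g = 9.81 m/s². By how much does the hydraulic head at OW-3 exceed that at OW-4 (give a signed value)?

Δh ≈ -2.85 m

Pressure head at OW-3: ψ = P/(ρg) = 343×1000 / (1000 × 9.81) = 34.96 m.
Total head at OW-3: h = z + ψ = 63.08 + 34.96 = 98.04 m.
Total head at OW-4: h = 100.89 m (water level in the piezometer is the total head).
Head difference: h(OW-3) − h(OW-4) = 98.04 − 100.89 = -2.85 m.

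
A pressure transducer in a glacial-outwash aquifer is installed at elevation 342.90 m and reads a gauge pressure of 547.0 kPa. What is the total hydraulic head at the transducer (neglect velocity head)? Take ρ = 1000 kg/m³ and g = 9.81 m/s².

h ≈ 398.66 m

ψ = P/(ρg) = 547.0×1000 / (1000 × 9.81) = 55.76 m.
h = z + ψ = 342.90 + 55.76 = 398.66 m.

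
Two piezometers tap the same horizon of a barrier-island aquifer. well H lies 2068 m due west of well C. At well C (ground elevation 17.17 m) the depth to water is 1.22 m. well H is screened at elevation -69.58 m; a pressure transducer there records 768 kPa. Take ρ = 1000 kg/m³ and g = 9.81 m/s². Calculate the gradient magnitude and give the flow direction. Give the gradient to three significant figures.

Total head at well C: h = 17.17 − 1.22 = 15.95 m.
Pressure head at well H: ψ = P/(ρg) = 768×1000 / (1000 × 9.81) = 78.29 m.
Total head at well H: h = z + ψ = -69.58 + 78.29 = 8.71 m.
Head difference: h(well C) − h(well H) = 15.95 − 8.71 = 7.24 m.
Hydraulic gradient: i = |Δh| / L = 7.24 / 2068 = 0.00350.
Flow is from higher to lower head: from well C toward well H, i.e. toward the west.

i ≈ 0.00350; groundwater flows toward the west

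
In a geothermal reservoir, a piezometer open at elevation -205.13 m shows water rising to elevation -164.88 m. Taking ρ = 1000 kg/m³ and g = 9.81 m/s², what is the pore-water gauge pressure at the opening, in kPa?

Pressure head ψ = h − z = -164.88 − (-205.13) = 40.25 m.
P = ρgψ = 1000 × 9.81 × 40.25 = 394852 Pa ≈ 395 kPa.

P ≈ 395 kPa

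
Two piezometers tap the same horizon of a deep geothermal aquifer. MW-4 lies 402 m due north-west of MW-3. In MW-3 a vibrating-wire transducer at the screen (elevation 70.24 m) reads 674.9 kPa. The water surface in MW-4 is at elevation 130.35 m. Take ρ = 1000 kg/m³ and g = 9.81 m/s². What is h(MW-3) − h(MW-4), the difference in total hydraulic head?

Pressure head at MW-3: ψ = P/(ρg) = 674.9×1000 / (1000 × 9.81) = 68.80 m.
Total head at MW-3: h = z + ψ = 70.24 + 68.80 = 139.04 m.
Total head at MW-4: h = 130.35 m (water level in the piezometer is the total head).
Head difference: h(MW-3) − h(MW-4) = 139.04 − 130.35 = 8.69 m.

Δh ≈ 8.69 m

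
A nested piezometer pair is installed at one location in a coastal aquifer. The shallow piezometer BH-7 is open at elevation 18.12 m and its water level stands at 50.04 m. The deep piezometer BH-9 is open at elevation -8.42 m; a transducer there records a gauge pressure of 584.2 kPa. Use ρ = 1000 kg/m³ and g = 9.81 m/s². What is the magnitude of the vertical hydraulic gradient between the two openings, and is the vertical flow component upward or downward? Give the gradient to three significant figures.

Total head at BH-7: h = 50.04 m (water level in the standpipe).
Pressure head at BH-9: ψ = P/(ρg) = 584.2×1000 / (1000 × 9.81) = 59.55 m.
Total head at BH-9: h = z + ψ = -8.42 + 59.55 = 51.13 m.
Δh = h(BH-7) − h(BH-9) = 50.04 − 51.13 = -1.09 m.
Vertical separation Δz = 18.12 − (-8.42) = 26.54 m.
|i_v| = |Δh| / Δz = 1.09 / 26.54 = 0.0411.
Head is higher in the deep piezometer, so vertical flow is upward (discharge condition).

|i_v| ≈ 0.0411; vertical flow is upward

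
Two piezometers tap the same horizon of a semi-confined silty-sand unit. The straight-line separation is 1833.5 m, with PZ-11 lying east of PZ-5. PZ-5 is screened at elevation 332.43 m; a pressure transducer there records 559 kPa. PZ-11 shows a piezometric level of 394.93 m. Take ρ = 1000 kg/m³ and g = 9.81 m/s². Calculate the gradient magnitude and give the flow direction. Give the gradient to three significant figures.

i ≈ 0.00301; groundwater flows toward the west

Pressure head at PZ-5: ψ = P/(ρg) = 559×1000 / (1000 × 9.81) = 56.98 m.
Total head at PZ-5: h = z + ψ = 332.43 + 56.98 = 389.41 m.
Total head at PZ-11: h = 394.93 m (water level in the piezometer is the total head).
Head difference: h(PZ-5) − h(PZ-11) = 389.41 − 394.93 = -5.52 m.
Hydraulic gradient: i = |Δh| / L = 5.52 / 1833.5 = 0.00301.
Flow is from higher to lower head: from PZ-11 toward PZ-5, i.e. toward the west.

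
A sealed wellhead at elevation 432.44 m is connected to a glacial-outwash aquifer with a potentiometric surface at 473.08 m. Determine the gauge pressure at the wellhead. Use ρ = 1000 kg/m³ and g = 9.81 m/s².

P ≈ 399 kPa

Head above the cap: Δh = 473.08 − 432.44 = 40.64 m.
P = ρgΔh = 1000 × 9.81 × 40.64 = 398678 Pa ≈ 399 kPa.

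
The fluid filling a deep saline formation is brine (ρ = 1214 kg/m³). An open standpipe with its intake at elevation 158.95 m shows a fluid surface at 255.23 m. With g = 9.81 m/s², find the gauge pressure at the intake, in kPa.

P ≈ 1150 kPa

Pressure head ψ = h − z = 255.23 − 158.95 = 96.28 m.
P = ρgψ = 1214 × 9.81 × 96.28 = 1146631 Pa ≈ 1150 kPa.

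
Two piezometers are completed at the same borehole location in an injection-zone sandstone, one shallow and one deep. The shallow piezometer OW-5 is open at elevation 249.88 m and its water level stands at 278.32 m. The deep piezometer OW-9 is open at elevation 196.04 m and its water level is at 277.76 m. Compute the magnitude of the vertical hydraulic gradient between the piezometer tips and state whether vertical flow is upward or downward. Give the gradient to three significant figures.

Total head at OW-5: h = 278.32 m (water level in the standpipe).
Total head at OW-9: h = 277.76 m.
Δh = h(OW-5) − h(OW-9) = 278.32 − 277.76 = 0.56 m.
Vertical separation Δz = 249.88 − 196.04 = 53.84 m.
|i_v| = |Δh| / Δz = 0.56 / 53.84 = 0.0104.
Head is higher in the shallow piezometer, so vertical flow is downward (recharge condition).

|i_v| ≈ 0.0104; vertical flow is downward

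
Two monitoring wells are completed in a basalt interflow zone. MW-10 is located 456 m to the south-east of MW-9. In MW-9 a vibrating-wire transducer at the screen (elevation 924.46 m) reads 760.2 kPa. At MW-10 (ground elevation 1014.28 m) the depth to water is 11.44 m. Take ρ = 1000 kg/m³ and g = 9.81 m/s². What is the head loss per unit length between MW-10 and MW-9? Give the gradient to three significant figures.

i ≈ 0.00195 m/m

Pressure head at MW-9: ψ = P/(ρg) = 760.2×1000 / (1000 × 9.81) = 77.49 m.
Total head at MW-9: h = z + ψ = 924.46 + 77.49 = 1001.95 m.
Total head at MW-10: h = 1014.28 − 11.44 = 1002.84 m.
Head difference: h(MW-9) − h(MW-10) = 1001.95 − 1002.84 = -0.89 m.
Hydraulic gradient: i = |Δh| / L = 0.89 / 456 = 0.00195.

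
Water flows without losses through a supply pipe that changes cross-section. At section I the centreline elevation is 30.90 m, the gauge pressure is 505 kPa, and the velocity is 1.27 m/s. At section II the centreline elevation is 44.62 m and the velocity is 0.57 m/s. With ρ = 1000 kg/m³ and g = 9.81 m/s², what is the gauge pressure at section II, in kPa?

P₂ ≈ 371 kPa

Pressure head at I: ψ₁ = P₁/(ρg) = 505×1000 / (1000 × 9.81) = 51.48 m.
Velocity heads: v₁²/2g = 1.27²/19.62 = 0.082 m; v₂²/2g = 0.57²/19.62 = 0.017 m.
Total head H = z₁ + ψ₁ + v₁²/2g = 30.90 + 51.48 + 0.082 = 82.46 m.
ψ₂ = H − z₂ − v₂²/2g = 82.46 − 44.62 − 0.017 = 37.82 m.
P₂ = ρgψ₂ = 1000 × 9.81 × 37.82 ≈ 371 kPa.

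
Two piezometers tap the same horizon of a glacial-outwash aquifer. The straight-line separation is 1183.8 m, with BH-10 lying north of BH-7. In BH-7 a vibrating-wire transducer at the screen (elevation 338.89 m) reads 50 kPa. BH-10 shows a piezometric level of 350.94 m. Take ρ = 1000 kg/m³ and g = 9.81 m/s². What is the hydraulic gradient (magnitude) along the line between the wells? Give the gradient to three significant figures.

i ≈ 0.00587

Pressure head at BH-7: ψ = P/(ρg) = 50×1000 / (1000 × 9.81) = 5.10 m.
Total head at BH-7: h = z + ψ = 338.89 + 5.10 = 343.99 m.
Total head at BH-10: h = 350.94 m (water level in the piezometer is the total head).
Head difference: h(BH-7) − h(BH-10) = 343.99 − 350.94 = -6.95 m.
Hydraulic gradient: i = |Δh| / L = 6.95 / 1183.8 = 0.00587.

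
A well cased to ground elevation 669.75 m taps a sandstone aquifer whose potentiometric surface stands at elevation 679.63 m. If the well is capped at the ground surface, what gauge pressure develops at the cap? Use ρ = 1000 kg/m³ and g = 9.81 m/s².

Head above the cap: Δh = 679.63 − 669.75 = 9.88 m.
P = ρgΔh = 1000 × 9.81 × 9.88 = 96923 Pa ≈ 96.9 kPa.

P ≈ 96.9 kPa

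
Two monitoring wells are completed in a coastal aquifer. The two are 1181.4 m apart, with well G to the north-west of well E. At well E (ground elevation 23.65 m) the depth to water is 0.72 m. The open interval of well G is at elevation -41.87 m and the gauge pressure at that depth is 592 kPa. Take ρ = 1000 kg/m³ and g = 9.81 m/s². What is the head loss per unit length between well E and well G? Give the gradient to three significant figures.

i ≈ 0.00377 m/m

Total head at well E: h = 23.65 − 0.72 = 22.93 m.
Pressure head at well G: ψ = P/(ρg) = 592×1000 / (1000 × 9.81) = 60.35 m.
Total head at well G: h = z + ψ = -41.87 + 60.35 = 18.48 m.
Head difference: h(well E) − h(well G) = 22.93 − 18.48 = 4.45 m.
Hydraulic gradient: i = |Δh| / L = 4.45 / 1181.4 = 0.00377.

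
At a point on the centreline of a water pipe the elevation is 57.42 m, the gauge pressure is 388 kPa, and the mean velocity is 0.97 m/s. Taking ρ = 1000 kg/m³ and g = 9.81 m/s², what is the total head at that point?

Pressure head ψ = P/(ρg) = 388×1000 / (1000 × 9.81) = 39.55 m.
Velocity head = v²/(2g) = 0.97² / (2 × 9.81) = 0.048 m.
h = z + ψ + v²/(2g) = 57.42 + 39.55 + 0.048 = 97.02 m.

h ≈ 97.02 m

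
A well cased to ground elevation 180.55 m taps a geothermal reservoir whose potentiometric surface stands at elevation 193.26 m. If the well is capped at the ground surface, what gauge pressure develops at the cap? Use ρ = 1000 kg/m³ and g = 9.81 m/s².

Head above the cap: Δh = 193.26 − 180.55 = 12.71 m.
P = ρgΔh = 1000 × 9.81 × 12.71 = 124685 Pa ≈ 125 kPa.

P ≈ 125 kPa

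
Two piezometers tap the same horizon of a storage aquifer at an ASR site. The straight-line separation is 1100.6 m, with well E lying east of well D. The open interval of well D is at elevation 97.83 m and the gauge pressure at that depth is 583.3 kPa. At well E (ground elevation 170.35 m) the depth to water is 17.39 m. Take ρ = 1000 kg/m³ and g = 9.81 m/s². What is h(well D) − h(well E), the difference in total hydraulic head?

Δh ≈ 4.33 m

Pressure head at well D: ψ = P/(ρg) = 583.3×1000 / (1000 × 9.81) = 59.46 m.
Total head at well D: h = z + ψ = 97.83 + 59.46 = 157.29 m.
Total head at well E: h = 170.35 − 17.39 = 152.96 m.
Head difference: h(well D) − h(well E) = 157.29 − 152.96 = 4.33 m.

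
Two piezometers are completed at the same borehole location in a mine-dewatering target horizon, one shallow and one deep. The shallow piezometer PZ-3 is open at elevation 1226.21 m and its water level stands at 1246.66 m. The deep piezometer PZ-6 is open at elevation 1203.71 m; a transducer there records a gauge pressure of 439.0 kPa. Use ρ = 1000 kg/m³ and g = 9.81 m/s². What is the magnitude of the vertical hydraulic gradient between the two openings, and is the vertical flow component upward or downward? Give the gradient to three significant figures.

|i_v| ≈ 0.0800; vertical flow is upward

Total head at PZ-3: h = 1246.66 m (water level in the standpipe).
Pressure head at PZ-6: ψ = P/(ρg) = 439.0×1000 / (1000 × 9.81) = 44.75 m.
Total head at PZ-6: h = z + ψ = 1203.71 + 44.75 = 1248.46 m.
Δh = h(PZ-3) − h(PZ-6) = 1246.66 − 1248.46 = -1.80 m.
Vertical separation Δz = 1226.21 − 1203.71 = 22.50 m.
|i_v| = |Δh| / Δz = 1.80 / 22.50 = 0.0800.
Head is higher in the deep piezometer, so vertical flow is upward (discharge condition).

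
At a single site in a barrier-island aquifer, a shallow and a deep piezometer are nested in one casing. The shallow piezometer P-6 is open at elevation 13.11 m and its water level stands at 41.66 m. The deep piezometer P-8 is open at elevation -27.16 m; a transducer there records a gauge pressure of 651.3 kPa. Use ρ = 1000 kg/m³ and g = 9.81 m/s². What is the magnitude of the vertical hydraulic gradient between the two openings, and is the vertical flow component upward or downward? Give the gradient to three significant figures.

|i_v| ≈ 0.0603; vertical flow is downward

Total head at P-6: h = 41.66 m (water level in the standpipe).
Pressure head at P-8: ψ = P/(ρg) = 651.3×1000 / (1000 × 9.81) = 66.39 m.
Total head at P-8: h = z + ψ = -27.16 + 66.39 = 39.23 m.
Δh = h(P-6) − h(P-8) = 41.66 − 39.23 = 2.43 m.
Vertical separation Δz = 13.11 − (-27.16) = 40.27 m.
|i_v| = |Δh| / Δz = 2.43 / 40.27 = 0.0603.
Head is higher in the shallow piezometer, so vertical flow is downward (recharge condition).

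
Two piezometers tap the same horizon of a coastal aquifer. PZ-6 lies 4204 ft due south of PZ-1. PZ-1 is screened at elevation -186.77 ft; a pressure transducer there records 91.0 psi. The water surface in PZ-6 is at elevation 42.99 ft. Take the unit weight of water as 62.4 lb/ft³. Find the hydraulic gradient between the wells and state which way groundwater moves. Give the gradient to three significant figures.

Pressure head at PZ-1: ψ = 144·P/γ = 144 × 91.0 / 62.4 = 210.00 ft.
Total head at PZ-1: h = z + ψ = -186.77 + 210.00 = 23.23 ft.
Total head at PZ-6: h = 42.99 ft (water level in the piezometer is the total head).
Head difference: h(PZ-1) − h(PZ-6) = 23.23 − 42.99 = -19.76 ft.
Hydraulic gradient: i = |Δh| / L = 19.76 / 4204 = 0.00470.
Flow is from higher to lower head: from PZ-6 toward PZ-1, i.e. toward the north.

i ≈ 0.00470; groundwater flows toward the north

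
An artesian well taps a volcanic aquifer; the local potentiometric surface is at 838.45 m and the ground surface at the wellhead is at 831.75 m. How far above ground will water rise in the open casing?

Water rises to the potentiometric surface, so the rise above ground = 838.45 − 831.75 = 6.70 m.

≈ 6.70 m above ground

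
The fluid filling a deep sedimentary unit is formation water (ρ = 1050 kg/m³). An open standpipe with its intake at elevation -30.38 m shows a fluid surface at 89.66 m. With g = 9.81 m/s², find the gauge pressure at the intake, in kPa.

P ≈ 1240 kPa

Pressure head ψ = h − z = 89.66 − (-30.38) = 120.04 m.
P = ρgψ = 1050 × 9.81 × 120.04 = 1236472 Pa ≈ 1240 kPa.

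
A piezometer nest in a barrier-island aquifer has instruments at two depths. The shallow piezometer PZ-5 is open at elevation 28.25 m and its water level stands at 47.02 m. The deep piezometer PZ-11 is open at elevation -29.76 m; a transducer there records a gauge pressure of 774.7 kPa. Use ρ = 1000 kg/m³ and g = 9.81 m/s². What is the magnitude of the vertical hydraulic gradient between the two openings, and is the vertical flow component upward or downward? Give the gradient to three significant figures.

Total head at PZ-5: h = 47.02 m (water level in the standpipe).
Pressure head at PZ-11: ψ = P/(ρg) = 774.7×1000 / (1000 × 9.81) = 78.97 m.
Total head at PZ-11: h = z + ψ = -29.76 + 78.97 = 49.21 m.
Δh = h(PZ-5) − h(PZ-11) = 47.02 − 49.21 = -2.19 m.
Vertical separation Δz = 28.25 − (-29.76) = 58.01 m.
|i_v| = |Δh| / Δz = 2.19 / 58.01 = 0.0378.
Head is higher in the deep piezometer, so vertical flow is upward (discharge condition).

|i_v| ≈ 0.0378; vertical flow is upward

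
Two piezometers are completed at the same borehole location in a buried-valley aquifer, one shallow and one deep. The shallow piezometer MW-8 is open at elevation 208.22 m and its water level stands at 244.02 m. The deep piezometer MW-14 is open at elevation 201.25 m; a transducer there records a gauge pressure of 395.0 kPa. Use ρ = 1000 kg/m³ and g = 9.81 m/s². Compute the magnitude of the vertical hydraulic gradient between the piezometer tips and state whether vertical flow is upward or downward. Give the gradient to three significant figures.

Total head at MW-8: h = 244.02 m (water level in the standpipe).
Pressure head at MW-14: ψ = P/(ρg) = 395.0×1000 / (1000 × 9.81) = 40.27 m.
Total head at MW-14: h = z + ψ = 201.25 + 40.27 = 241.52 m.
Δh = h(MW-8) − h(MW-14) = 244.02 − 241.52 = 2.50 m.
Vertical separation Δz = 208.22 − 201.25 = 6.97 m.
|i_v| = |Δh| / Δz = 2.50 / 6.97 = 0.359.
Head is higher in the shallow piezometer, so vertical flow is downward (recharge condition).

|i_v| ≈ 0.359; vertical flow is downward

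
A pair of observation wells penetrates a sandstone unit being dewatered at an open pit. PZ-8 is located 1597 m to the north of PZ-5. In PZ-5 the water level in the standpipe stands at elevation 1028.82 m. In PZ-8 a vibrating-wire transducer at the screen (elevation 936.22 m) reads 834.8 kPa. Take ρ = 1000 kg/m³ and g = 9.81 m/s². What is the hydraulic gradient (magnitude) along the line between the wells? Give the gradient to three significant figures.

Total head at PZ-5: h = 1028.82 m (water level in the piezometer is the total head).
Pressure head at PZ-8: ψ = P/(ρg) = 834.8×1000 / (1000 × 9.81) = 85.10 m.
Total head at PZ-8: h = z + ψ = 936.22 + 85.10 = 1021.32 m.
Head difference: h(PZ-5) − h(PZ-8) = 1028.82 − 1021.32 = 7.50 m.
Hydraulic gradient: i = |Δh| / L = 7.50 / 1597 = 0.00470.

i ≈ 0.00470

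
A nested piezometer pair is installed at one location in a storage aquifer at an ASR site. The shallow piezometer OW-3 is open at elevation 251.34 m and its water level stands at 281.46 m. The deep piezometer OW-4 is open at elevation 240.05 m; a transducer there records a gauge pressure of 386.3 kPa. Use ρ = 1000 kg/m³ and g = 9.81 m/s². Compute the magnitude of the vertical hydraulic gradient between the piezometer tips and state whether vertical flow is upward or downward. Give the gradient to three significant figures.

|i_v| ≈ 0.180; vertical flow is downward

Total head at OW-3: h = 281.46 m (water level in the standpipe).
Pressure head at OW-4: ψ = P/(ρg) = 386.3×1000 / (1000 × 9.81) = 39.38 m.
Total head at OW-4: h = z + ψ = 240.05 + 39.38 = 279.43 m.
Δh = h(OW-3) − h(OW-4) = 281.46 − 279.43 = 2.03 m.
Vertical separation Δz = 251.34 − 240.05 = 11.29 m.
|i_v| = |Δh| / Δz = 2.03 / 11.29 = 0.180.
Head is higher in the shallow piezometer, so vertical flow is downward (recharge condition).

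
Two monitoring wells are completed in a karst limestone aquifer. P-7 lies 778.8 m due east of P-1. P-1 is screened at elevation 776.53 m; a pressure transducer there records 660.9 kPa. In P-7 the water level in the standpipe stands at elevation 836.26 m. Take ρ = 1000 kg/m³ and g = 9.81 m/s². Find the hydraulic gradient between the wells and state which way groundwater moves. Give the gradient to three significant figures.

i ≈ 0.00981; groundwater flows toward the east

Pressure head at P-1: ψ = P/(ρg) = 660.9×1000 / (1000 × 9.81) = 67.37 m.
Total head at P-1: h = z + ψ = 776.53 + 67.37 = 843.90 m.
Total head at P-7: h = 836.26 m (water level in the piezometer is the total head).
Head difference: h(P-1) − h(P-7) = 843.90 − 836.26 = 7.64 m.
Hydraulic gradient: i = |Δh| / L = 7.64 / 778.8 = 0.00981.
Flow is from higher to lower head: from P-1 toward P-7, i.e. toward the east.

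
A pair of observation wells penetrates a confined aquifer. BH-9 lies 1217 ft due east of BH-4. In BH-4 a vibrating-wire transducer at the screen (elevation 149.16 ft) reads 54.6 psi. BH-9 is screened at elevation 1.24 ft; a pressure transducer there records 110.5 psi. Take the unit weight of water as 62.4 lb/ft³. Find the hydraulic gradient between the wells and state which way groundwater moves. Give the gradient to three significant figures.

Pressure head at BH-4: ψ = 144·P/γ = 144 × 54.6 / 62.4 = 126.00 ft.
Total head at BH-4: h = z + ψ = 149.16 + 126.00 = 275.16 ft.
Pressure head at BH-9: ψ = 144·P/γ = 144 × 110.5 / 62.4 = 255.00 ft.
Total head at BH-9: h = z + ψ = 1.24 + 255.00 = 256.24 ft.
Head difference: h(BH-4) − h(BH-9) = 275.16 − 256.24 = 18.92 ft.
Hydraulic gradient: i = |Δh| / L = 18.92 / 1217 = 0.0155.
Flow is from higher to lower head: from BH-4 toward BH-9, i.e. toward the east.

i ≈ 0.0155; groundwater flows toward the east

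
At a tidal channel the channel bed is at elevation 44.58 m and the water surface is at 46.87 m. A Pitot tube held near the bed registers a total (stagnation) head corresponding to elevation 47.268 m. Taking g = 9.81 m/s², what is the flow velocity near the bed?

v ≈ 2.79 m/s

Near the bed, under hydrostatic conditions, the piezometric head (z + ψ) equals the free-surface elevation, 46.87 m.
Velocity head = total − piezometric = 47.268 − 46.87 = 0.398 m.
v = √(2g·h_v) = √(2 × 9.81 × 0.398) = 2.79 m/s.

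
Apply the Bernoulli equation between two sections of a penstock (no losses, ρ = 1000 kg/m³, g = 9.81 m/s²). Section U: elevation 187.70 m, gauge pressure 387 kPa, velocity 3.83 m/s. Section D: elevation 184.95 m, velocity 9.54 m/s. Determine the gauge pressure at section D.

P₂ ≈ 376 kPa

Pressure head at U: ψ₁ = P₁/(ρg) = 387×1000 / (1000 × 9.81) = 39.45 m.
Velocity heads: v₁²/2g = 3.83²/19.62 = 0.748 m; v₂²/2g = 9.54²/19.62 = 4.639 m.
Total head H = z₁ + ψ₁ + v₁²/2g = 187.70 + 39.45 + 0.748 = 227.90 m.
ψ₂ = H − z₂ − v₂²/2g = 227.90 − 184.95 − 4.639 = 38.31 m.
P₂ = ρgψ₂ = 1000 × 9.81 × 38.31 ≈ 376 kPa.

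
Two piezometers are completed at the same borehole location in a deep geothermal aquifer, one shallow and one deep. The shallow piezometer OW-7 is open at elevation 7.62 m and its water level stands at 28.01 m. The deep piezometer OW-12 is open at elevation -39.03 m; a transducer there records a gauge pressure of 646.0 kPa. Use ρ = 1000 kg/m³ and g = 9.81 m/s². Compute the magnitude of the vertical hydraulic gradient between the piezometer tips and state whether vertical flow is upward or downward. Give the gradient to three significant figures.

|i_v| ≈ 0.0255; vertical flow is downward

Total head at OW-7: h = 28.01 m (water level in the standpipe).
Pressure head at OW-12: ψ = P/(ρg) = 646.0×1000 / (1000 × 9.81) = 65.85 m.
Total head at OW-12: h = z + ψ = -39.03 + 65.85 = 26.82 m.
Δh = h(OW-7) − h(OW-12) = 28.01 − 26.82 = 1.19 m.
Vertical separation Δz = 7.62 − (-39.03) = 46.65 m.
|i_v| = |Δh| / Δz = 1.19 / 46.65 = 0.0255.
Head is higher in the shallow piezometer, so vertical flow is downward (recharge condition).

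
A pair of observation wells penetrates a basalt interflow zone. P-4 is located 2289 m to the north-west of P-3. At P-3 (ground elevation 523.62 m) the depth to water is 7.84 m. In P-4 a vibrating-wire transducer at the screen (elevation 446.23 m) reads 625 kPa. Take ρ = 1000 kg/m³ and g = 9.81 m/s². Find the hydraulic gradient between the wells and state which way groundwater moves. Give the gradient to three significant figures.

i ≈ 0.00255; groundwater flows toward the north-west

Total head at P-3: h = 523.62 − 7.84 = 515.78 m.
Pressure head at P-4: ψ = P/(ρg) = 625×1000 / (1000 × 9.81) = 63.71 m.
Total head at P-4: h = z + ψ = 446.23 + 63.71 = 509.94 m.
Head difference: h(P-3) − h(P-4) = 515.78 − 509.94 = 5.84 m.
Hydraulic gradient: i = |Δh| / L = 5.84 / 2289 = 0.00255.
Flow is from higher to lower head: from P-3 toward P-4, i.e. toward the north-west.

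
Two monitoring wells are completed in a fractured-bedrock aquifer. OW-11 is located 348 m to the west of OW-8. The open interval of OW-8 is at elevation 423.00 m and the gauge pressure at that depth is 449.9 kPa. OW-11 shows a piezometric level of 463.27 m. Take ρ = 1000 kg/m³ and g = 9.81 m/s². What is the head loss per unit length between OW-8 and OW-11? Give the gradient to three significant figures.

Pressure head at OW-8: ψ = P/(ρg) = 449.9×1000 / (1000 × 9.81) = 45.86 m.
Total head at OW-8: h = z + ψ = 423.00 + 45.86 = 468.86 m.
Total head at OW-11: h = 463.27 m (water level in the piezometer is the total head).
Head difference: h(OW-8) − h(OW-11) = 468.86 − 463.27 = 5.59 m.
Hydraulic gradient: i = |Δh| / L = 5.59 / 348 = 0.0161.

i ≈ 0.0161 m/m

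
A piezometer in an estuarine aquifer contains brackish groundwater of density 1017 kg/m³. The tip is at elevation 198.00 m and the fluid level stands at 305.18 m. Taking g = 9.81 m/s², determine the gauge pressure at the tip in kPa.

Pressure head ψ = h − z = 305.18 − 198.00 = 107.18 m.
P = ρgψ = 1017 × 9.81 × 107.18 = 1069310 Pa ≈ 1070 kPa.

P ≈ 1070 kPa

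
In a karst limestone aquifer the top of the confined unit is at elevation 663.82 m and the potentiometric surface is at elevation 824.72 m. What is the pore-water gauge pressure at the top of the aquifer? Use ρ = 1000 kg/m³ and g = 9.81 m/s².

P ≈ 1580 kPa

Pressure head at the aquifer top: ψ = h − z = 824.72 − 663.82 = 160.90 m.
P = ρgψ = 1000 × 9.81 × 160.90 = 1578429 Pa ≈ 1580 kPa.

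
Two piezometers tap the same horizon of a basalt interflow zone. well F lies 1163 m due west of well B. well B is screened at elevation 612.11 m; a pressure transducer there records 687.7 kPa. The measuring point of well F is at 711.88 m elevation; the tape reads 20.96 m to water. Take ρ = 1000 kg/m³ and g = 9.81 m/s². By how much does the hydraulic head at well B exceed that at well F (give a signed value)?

Pressure head at well B: ψ = P/(ρg) = 687.7×1000 / (1000 × 9.81) = 70.10 m.
Total head at well B: h = z + ψ = 612.11 + 70.10 = 682.21 m.
Total head at well F: h = 711.88 − 20.96 = 690.92 m.
Head difference: h(well B) − h(well F) = 682.21 − 690.92 = -8.71 m.

Δh ≈ -8.71 m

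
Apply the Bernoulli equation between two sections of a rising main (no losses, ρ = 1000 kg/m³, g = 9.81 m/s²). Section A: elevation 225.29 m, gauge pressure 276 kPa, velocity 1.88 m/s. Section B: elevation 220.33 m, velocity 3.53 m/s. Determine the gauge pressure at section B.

Pressure head at A: ψ₁ = P₁/(ρg) = 276×1000 / (1000 × 9.81) = 28.13 m.
Velocity heads: v₁²/2g = 1.88²/19.62 = 0.180 m; v₂²/2g = 3.53²/19.62 = 0.635 m.
Total head H = z₁ + ψ₁ + v₁²/2g = 225.29 + 28.13 + 0.180 = 253.60 m.
ψ₂ = H − z₂ − v₂²/2g = 253.60 − 220.33 − 0.635 = 32.63 m.
P₂ = ρgψ₂ = 1000 × 9.81 × 32.63 ≈ 320 kPa.

P₂ ≈ 320 kPa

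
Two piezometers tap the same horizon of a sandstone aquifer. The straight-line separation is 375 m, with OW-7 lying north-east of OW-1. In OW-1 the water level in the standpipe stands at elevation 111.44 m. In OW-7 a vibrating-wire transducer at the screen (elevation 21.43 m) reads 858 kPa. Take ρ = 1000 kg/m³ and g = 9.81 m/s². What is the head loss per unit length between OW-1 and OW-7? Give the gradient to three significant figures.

i ≈ 0.00680 m/m

Total head at OW-1: h = 111.44 m (water level in the piezometer is the total head).
Pressure head at OW-7: ψ = P/(ρg) = 858×1000 / (1000 × 9.81) = 87.46 m.
Total head at OW-7: h = z + ψ = 21.43 + 87.46 = 108.89 m.
Head difference: h(OW-1) − h(OW-7) = 111.44 − 108.89 = 2.55 m.
Hydraulic gradient: i = |Δh| / L = 2.55 / 375 = 0.00680.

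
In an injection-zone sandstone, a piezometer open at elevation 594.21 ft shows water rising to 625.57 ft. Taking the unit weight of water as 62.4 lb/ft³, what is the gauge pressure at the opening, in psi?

P ≈ 13.6 psi

Pressure head ψ = h − z = 625.57 − 594.21 = 31.36 ft.
P = γ·ψ / 144 = 62.4 × 31.36 / 144 = 13.6 psi.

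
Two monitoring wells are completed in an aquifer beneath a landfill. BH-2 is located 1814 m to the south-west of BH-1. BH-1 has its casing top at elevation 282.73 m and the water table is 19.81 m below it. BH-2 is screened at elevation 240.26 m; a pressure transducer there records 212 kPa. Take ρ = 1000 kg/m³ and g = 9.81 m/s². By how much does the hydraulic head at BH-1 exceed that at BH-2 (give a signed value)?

Δh ≈ 1.05 m

Total head at BH-1: h = 282.73 − 19.81 = 262.92 m.
Pressure head at BH-2: ψ = P/(ρg) = 212×1000 / (1000 × 9.81) = 21.61 m.
Total head at BH-2: h = z + ψ = 240.26 + 21.61 = 261.87 m.
Head difference: h(BH-1) − h(BH-2) = 262.92 − 261.87 = 1.05 m.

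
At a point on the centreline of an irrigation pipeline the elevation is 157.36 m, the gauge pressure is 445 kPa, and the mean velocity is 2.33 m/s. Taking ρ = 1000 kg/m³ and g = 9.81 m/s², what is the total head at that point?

Pressure head ψ = P/(ρg) = 445×1000 / (1000 × 9.81) = 45.36 m.
Velocity head = v²/(2g) = 2.33² / (2 × 9.81) = 0.277 m.
h = z + ψ + v²/(2g) = 157.36 + 45.36 + 0.277 = 203.00 m.

h ≈ 203.00 m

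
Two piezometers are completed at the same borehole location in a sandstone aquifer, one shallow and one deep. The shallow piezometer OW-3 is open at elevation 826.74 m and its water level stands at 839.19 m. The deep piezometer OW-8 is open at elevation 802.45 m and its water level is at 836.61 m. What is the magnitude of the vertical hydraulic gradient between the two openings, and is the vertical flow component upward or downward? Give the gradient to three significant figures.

Total head at OW-3: h = 839.19 m (water level in the standpipe).
Total head at OW-8: h = 836.61 m.
Δh = h(OW-3) − h(OW-8) = 839.19 − 836.61 = 2.58 m.
Vertical separation Δz = 826.74 − 802.45 = 24.29 m.
|i_v| = |Δh| / Δz = 2.58 / 24.29 = 0.106.
Head is higher in the shallow piezometer, so vertical flow is downward (recharge condition).

|i_v| ≈ 0.106; vertical flow is downward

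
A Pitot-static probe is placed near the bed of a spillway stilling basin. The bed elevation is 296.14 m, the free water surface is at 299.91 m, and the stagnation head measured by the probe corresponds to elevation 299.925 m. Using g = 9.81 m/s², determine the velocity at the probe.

v ≈ 0.542 m/s

Near the bed, under hydrostatic conditions, the piezometric head (z + ψ) equals the free-surface elevation, 299.91 m.
Velocity head = total − piezometric = 299.925 − 299.91 = 0.015 m.
v = √(2g·h_v) = √(2 × 9.81 × 0.015) = 0.542 m/s.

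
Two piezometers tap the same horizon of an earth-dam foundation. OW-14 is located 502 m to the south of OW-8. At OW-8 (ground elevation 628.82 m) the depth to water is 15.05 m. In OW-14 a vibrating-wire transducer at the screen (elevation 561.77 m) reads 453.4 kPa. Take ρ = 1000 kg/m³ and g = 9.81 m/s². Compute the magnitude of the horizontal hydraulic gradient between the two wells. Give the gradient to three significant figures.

Total head at OW-8: h = 628.82 − 15.05 = 613.77 m.
Pressure head at OW-14: ψ = P/(ρg) = 453.4×1000 / (1000 × 9.81) = 46.22 m.
Total head at OW-14: h = z + ψ = 561.77 + 46.22 = 607.99 m.
Head difference: h(OW-8) − h(OW-14) = 613.77 − 607.99 = 5.78 m.
Hydraulic gradient: i = |Δh| / L = 5.78 / 502 = 0.0115.

i ≈ 0.0115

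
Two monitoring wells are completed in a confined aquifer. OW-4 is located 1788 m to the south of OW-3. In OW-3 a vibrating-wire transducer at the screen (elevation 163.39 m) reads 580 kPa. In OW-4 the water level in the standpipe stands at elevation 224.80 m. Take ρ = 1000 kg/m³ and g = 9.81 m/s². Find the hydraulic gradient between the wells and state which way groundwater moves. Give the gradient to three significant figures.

i ≈ 0.00128; groundwater flows toward the north

Pressure head at OW-3: ψ = P/(ρg) = 580×1000 / (1000 × 9.81) = 59.12 m.
Total head at OW-3: h = z + ψ = 163.39 + 59.12 = 222.51 m.
Total head at OW-4: h = 224.80 m (water level in the piezometer is the total head).
Head difference: h(OW-3) − h(OW-4) = 222.51 − 224.80 = -2.29 m.
Hydraulic gradient: i = |Δh| / L = 2.29 / 1788 = 0.00128.
Flow is from higher to lower head: from OW-4 toward OW-3, i.e. toward the north.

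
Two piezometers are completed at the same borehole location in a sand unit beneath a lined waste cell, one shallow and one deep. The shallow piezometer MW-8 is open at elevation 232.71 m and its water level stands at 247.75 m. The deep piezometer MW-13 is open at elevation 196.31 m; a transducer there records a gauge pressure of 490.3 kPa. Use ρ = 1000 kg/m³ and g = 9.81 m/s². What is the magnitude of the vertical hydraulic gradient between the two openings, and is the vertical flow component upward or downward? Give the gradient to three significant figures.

Total head at MW-8: h = 247.75 m (water level in the standpipe).
Pressure head at MW-13: ψ = P/(ρg) = 490.3×1000 / (1000 × 9.81) = 49.98 m.
Total head at MW-13: h = z + ψ = 196.31 + 49.98 = 246.29 m.
Δh = h(MW-8) − h(MW-13) = 247.75 − 246.29 = 1.46 m.
Vertical separation Δz = 232.71 − 196.31 = 36.40 m.
|i_v| = |Δh| / Δz = 1.46 / 36.40 = 0.0401.
Head is higher in the shallow piezometer, so vertical flow is downward (recharge condition).

|i_v| ≈ 0.0401; vertical flow is downward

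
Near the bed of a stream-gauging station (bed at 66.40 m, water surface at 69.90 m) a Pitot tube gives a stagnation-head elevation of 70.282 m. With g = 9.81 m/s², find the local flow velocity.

Near the bed, under hydrostatic conditions, the piezometric head (z + ψ) equals the free-surface elevation, 69.90 m.
Velocity head = total − piezometric = 70.282 − 69.90 = 0.382 m.
v = √(2g·h_v) = √(2 × 9.81 × 0.382) = 2.74 m/s.

v ≈ 2.74 m/s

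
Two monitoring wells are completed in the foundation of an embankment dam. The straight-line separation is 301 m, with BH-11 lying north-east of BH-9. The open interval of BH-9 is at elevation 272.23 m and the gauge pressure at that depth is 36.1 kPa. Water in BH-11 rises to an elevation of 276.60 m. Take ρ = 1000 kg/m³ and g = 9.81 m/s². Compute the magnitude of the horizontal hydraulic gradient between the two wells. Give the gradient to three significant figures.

Pressure head at BH-9: ψ = P/(ρg) = 36.1×1000 / (1000 × 9.81) = 3.68 m.
Total head at BH-9: h = z + ψ = 272.23 + 3.68 = 275.91 m.
Total head at BH-11: h = 276.60 m (water level in the piezometer is the total head).
Head difference: h(BH-9) − h(BH-11) = 275.91 − 276.60 = -0.69 m.
Hydraulic gradient: i = |Δh| / L = 0.69 / 301 = 0.00229.

i ≈ 0.00229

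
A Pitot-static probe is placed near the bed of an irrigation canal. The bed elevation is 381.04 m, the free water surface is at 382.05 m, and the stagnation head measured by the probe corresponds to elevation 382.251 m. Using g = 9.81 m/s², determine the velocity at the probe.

Near the bed, under hydrostatic conditions, the piezometric head (z + ψ) equals the free-surface elevation, 382.05 m.
Velocity head = total − piezometric = 382.251 − 382.05 = 0.201 m.
v = √(2g·h_v) = √(2 × 9.81 × 0.201) = 1.99 m/s.

v ≈ 1.99 m/s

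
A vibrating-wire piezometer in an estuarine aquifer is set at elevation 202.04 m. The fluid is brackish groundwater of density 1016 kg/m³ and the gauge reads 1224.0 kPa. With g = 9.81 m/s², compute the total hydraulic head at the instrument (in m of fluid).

ψ = P/(ρg) = 1224.0×1000 / (1016 × 9.81) = 122.81 m.
h = z + ψ = 202.04 + 122.81 = 324.85 m.

h ≈ 324.85 m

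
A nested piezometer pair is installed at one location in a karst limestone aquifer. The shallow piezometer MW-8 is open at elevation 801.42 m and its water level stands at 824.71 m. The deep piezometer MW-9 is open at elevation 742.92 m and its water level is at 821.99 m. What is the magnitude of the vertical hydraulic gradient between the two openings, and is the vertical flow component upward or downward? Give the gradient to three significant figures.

Total head at MW-8: h = 824.71 m (water level in the standpipe).
Total head at MW-9: h = 821.99 m.
Δh = h(MW-8) − h(MW-9) = 824.71 − 821.99 = 2.72 m.
Vertical separation Δz = 801.42 − 742.92 = 58.50 m.
|i_v| = |Δh| / Δz = 2.72 / 58.50 = 0.0465.
Head is higher in the shallow piezometer, so vertical flow is downward (recharge condition).

|i_v| ≈ 0.0465; vertical flow is downward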